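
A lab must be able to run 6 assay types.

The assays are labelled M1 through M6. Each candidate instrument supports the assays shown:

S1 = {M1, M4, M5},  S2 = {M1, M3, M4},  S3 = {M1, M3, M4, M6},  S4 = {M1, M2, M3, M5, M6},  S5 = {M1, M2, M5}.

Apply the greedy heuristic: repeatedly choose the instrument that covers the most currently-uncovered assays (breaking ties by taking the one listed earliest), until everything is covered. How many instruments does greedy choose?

2

Greedy: pick S4 (covers 5 new) → pick S1 (covers 1 new). Total picks: 2.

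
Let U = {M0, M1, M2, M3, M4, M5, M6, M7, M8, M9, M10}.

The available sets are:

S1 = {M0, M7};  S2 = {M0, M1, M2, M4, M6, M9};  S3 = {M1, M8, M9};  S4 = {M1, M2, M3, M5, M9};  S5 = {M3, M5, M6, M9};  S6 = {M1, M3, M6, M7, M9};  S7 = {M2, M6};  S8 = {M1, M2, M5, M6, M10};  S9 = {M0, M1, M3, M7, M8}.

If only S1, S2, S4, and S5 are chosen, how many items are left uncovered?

Union of S1, S2, S4, S5 = {M0, M1, M2, M3, M4, M5, M6, M7, M9}.
Not covered: M8, M10 — 2 items.

2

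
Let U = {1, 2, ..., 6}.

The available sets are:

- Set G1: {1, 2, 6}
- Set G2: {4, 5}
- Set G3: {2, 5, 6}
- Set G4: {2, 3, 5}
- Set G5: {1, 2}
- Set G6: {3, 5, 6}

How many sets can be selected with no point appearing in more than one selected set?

G5, G6 are pairwise disjoint (G5={1,2}; G6={3,5,6}).
Every remaining set overlaps one of these, and no 3 of the listed sets are pairwise disjoint, so 2 is the maximum.

2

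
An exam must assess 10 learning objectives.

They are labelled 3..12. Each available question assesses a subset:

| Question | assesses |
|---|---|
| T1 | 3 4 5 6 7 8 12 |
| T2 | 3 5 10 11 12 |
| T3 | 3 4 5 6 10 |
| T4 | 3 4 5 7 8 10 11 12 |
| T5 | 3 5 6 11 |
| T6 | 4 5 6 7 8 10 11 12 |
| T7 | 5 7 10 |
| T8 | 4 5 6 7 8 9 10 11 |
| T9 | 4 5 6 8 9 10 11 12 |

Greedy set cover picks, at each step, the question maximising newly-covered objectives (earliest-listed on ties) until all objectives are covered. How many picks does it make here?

Greedy: pick T4 (covers 8 new) → pick T8 (covers 2 new). Total picks: 2.

2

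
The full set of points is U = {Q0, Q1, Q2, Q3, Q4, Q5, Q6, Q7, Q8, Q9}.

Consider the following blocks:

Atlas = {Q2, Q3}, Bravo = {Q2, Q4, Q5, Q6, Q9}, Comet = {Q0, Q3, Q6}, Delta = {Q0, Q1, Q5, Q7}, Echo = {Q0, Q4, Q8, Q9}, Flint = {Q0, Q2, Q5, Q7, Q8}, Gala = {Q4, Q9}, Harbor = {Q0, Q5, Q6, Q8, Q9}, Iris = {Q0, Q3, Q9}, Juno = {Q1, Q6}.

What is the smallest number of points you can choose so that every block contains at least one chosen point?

4

Take H = {Q0, Q2, Q4, Q6}. Each listed block contains at least one of these, so H is a hitting set of size 4.
No choice of 3 points meets every block, so 4 is the minimum.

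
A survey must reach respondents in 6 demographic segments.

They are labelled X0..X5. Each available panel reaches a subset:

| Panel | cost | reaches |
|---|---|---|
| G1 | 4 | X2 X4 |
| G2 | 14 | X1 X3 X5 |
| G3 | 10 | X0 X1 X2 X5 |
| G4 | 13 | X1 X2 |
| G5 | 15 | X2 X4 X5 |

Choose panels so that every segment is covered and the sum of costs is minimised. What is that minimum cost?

G1, G2, G3 together cover every segment (G1 ∪ G2 ∪ G3 = {X0, X1, X2, X3, X4, X5}); total cost 4 + 14 + 10 = 28.
No covering selection has total cost below 28.

28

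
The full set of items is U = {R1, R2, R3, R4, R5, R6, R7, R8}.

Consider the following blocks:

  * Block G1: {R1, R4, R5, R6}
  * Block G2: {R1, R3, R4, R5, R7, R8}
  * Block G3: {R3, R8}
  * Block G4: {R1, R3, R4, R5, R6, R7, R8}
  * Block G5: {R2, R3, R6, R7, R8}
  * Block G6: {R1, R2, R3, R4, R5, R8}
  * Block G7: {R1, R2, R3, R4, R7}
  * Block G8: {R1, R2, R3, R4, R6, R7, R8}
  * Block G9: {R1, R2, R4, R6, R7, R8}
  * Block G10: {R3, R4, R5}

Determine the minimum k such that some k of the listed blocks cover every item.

2

G6 and G9 cover everything between them: the union {R1, R2, R3, R4, R5, R6, R7, R8} is all of U.
No single block has all 8 items (the largest, G4, has 7), so 2 is optimal.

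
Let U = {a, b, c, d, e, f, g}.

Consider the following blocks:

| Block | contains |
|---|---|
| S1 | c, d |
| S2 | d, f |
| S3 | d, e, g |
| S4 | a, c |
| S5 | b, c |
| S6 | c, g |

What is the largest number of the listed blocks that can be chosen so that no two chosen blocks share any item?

S3, S4 are pairwise disjoint (S3={d,e,g}; S4={a,c}).
Every remaining block overlaps one of these, and no 3 of the listed blocks are pairwise disjoint, so 2 is the maximum.

2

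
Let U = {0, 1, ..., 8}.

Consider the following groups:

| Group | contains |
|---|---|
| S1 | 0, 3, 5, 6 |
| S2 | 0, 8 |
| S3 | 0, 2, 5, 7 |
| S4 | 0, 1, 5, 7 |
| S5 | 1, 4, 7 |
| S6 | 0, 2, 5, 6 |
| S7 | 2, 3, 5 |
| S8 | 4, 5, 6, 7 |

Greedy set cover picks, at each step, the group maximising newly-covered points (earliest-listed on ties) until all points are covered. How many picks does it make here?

Greedy: pick S1 (covers 4 new) → pick S5 (covers 3 new) → pick S2 (covers 1 new) → pick S3 (covers 1 new). Total picks: 4.

4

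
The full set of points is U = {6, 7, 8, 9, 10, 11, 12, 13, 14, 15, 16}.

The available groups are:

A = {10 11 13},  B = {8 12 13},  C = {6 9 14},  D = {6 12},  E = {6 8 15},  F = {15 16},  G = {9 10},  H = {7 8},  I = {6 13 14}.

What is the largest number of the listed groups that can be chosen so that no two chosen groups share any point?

4

A, D, F, H are pairwise disjoint (A={10,11,13}; D={6,12}; F={15,16}; H={7,8}).
Every remaining group overlaps one of these, and no 5 of the listed groups are pairwise disjoint, so 4 is the maximum.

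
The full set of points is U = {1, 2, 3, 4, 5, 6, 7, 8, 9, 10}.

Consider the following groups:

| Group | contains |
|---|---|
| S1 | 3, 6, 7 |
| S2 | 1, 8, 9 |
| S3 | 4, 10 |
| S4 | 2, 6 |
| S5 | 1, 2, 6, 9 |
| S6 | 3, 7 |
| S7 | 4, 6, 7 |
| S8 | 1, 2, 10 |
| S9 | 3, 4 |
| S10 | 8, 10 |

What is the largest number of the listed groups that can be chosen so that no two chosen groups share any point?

4

S2, S3, S4, S6 are pairwise disjoint (S2={1,8,9}; S3={4,10}; S4={2,6}; S6={3,7}).
Every remaining group overlaps one of these, and no 5 of the listed groups are pairwise disjoint, so 4 is the maximum.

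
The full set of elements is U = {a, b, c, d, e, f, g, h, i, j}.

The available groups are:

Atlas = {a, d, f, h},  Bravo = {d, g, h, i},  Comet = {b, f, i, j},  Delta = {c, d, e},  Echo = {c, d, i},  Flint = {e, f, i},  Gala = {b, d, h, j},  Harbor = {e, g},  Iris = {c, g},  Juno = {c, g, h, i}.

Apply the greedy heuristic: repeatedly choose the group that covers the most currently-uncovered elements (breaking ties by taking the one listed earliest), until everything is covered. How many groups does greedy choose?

4

Greedy: pick Atlas (covers 4 new) → pick Comet (covers 3 new) → pick Delta (covers 2 new) → pick Bravo (covers 1 new). Total picks: 4.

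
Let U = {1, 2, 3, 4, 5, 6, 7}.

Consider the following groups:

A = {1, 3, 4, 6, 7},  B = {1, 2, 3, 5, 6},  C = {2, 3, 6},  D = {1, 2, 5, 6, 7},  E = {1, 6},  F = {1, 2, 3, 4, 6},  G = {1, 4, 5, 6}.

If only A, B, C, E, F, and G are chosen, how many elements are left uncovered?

0

Union of A, B, C, E, F, G = {1, 2, 3, 4, 5, 6, 7} — that's every element, so 0 are uncovered.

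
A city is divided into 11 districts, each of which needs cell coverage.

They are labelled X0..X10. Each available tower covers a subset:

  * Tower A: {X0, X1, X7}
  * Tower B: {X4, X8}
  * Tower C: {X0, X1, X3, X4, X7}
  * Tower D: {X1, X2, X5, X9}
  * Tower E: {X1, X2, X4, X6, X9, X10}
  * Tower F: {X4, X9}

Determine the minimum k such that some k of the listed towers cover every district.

B and C and D and E together: B ∪ C ∪ D ∪ E = {X0, X1, X2, X3, X4, X5, X6, X7, X8, X9, X10} — every district is covered.
No 3 of the 6 towers cover everything (all 20 combinations miss at least one district), so 4 is optimal.

4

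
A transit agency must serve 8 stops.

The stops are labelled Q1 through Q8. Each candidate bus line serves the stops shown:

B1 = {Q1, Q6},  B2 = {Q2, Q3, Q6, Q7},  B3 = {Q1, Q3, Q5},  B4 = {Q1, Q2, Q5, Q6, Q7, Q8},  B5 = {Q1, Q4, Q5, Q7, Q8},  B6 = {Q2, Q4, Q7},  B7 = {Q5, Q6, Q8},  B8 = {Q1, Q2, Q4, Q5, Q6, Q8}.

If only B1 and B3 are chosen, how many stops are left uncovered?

4

Union of B1, B3 = {Q1, Q3, Q5, Q6}.
Not covered: Q2, Q4, Q7, Q8 — 4 stops.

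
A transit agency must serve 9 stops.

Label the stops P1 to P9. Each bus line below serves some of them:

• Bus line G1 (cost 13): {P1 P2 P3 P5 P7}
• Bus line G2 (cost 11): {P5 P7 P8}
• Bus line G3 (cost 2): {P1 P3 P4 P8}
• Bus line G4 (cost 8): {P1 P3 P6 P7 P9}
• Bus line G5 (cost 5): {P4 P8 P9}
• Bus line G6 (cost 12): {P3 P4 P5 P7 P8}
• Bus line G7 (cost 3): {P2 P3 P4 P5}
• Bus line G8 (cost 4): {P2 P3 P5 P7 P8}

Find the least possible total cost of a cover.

13

G3, G4, G7 together cover every stop (G3 ∪ G4 ∪ G7 = {P1, P2, P3, P4, P5, P6, P7, P8, P9}); total cost 2 + 8 + 3 = 13.
The greedy pick G3, G8, G4 costs 14; no covering selection beats 13.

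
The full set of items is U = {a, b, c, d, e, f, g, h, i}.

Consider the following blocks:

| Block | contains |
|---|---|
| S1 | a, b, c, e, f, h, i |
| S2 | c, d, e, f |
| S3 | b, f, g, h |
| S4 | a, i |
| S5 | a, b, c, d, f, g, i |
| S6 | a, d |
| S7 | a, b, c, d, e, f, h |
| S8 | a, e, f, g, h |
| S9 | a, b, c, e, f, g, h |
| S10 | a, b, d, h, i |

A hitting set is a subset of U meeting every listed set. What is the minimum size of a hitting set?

Take T = {a, f}. Each listed block contains at least one of these, so T is a hitting set of size 2.
The blocks S2, S4 are pairwise disjoint, so any hitting set needs a separate item for each — at least 2. Hence 2 is optimal.

2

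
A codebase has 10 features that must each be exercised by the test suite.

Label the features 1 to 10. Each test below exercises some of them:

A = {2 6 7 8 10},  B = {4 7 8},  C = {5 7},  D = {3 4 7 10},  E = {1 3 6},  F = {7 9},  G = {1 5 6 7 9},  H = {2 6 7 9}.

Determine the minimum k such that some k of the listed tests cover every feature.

A and D and G together: A ∪ D ∪ G = {1, 2, 3, 4, 5, 6, 7, 8, 9, 10} — every feature is covered.
No 2 of the 8 tests cover everything (all 28 combinations miss at least one feature), so 3 is optimal.

3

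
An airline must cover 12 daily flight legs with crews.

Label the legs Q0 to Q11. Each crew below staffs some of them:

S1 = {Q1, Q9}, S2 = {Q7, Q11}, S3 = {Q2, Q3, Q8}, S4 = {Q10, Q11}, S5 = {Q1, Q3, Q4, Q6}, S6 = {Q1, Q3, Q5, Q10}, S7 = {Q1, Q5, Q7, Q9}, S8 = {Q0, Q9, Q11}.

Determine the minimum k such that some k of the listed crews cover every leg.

S3 and S5 and S6 and S7 and S8 together: S3 ∪ S5 ∪ S6 ∪ S7 ∪ S8 = {Q0, Q1, Q2, Q3, Q4, Q5, Q6, Q7, Q8, Q9, Q10, Q11} — every leg is covered.
No 4 of the 8 crews cover everything (all 70 combinations miss at least one leg), so 5 is optimal.

5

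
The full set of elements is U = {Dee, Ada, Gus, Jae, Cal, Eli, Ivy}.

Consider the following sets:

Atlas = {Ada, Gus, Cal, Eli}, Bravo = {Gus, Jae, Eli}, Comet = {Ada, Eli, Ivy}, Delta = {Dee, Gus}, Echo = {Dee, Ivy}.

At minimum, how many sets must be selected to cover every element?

3

Atlas and Bravo and Echo together: Atlas ∪ Bravo ∪ Echo = {Dee, Ada, Gus, Jae, Cal, Eli, Ivy} — every element is covered.
Only Bravo contains Jae, so Bravo is forced; the remaining 4 elements need at least 2 more sets (each remaining set adds at most 2) — so at least 3 sets are needed, and 3 is optimal.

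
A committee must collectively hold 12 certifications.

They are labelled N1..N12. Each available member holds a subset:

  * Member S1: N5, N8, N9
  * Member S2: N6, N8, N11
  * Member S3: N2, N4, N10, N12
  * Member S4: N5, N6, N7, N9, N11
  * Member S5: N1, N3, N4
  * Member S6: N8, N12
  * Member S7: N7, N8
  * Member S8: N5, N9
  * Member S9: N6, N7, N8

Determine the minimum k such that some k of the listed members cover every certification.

Take {S3, S4, S5, S9}. Their union is {N1, N2, N3, N4, N5, N6, N7, N8, N9, N10, N11, N12}, which is all 12 certifications.
No 3 of the 9 members cover everything (all 84 combinations miss at least one certification), so 4 is optimal.

4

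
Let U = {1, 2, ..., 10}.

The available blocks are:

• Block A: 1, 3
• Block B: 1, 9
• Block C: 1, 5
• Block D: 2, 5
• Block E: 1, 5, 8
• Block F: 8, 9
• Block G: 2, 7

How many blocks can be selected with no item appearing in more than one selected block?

3

C, F, G are pairwise disjoint (C={1,5}; F={8,9}; G={2,7}).
Every remaining block overlaps one of these, and no 4 of the listed blocks are pairwise disjoint, so 3 is the maximum.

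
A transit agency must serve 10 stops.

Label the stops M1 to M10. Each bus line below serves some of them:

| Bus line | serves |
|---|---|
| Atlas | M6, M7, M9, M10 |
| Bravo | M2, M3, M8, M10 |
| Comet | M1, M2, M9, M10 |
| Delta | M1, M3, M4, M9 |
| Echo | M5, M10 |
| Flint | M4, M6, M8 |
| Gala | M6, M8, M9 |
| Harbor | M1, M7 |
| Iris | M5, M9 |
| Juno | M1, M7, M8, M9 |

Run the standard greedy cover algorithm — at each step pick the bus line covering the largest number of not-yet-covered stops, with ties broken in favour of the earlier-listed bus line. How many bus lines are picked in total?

4

Greedy: pick Atlas (covers 4 new) → pick Bravo (covers 3 new) → pick Delta (covers 2 new) → pick Echo (covers 1 new). Total picks: 4.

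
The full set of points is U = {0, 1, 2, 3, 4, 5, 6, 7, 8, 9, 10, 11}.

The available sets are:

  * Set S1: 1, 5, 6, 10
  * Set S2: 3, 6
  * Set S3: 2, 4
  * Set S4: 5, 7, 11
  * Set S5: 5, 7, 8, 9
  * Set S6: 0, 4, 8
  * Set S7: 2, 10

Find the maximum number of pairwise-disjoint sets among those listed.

4

S2, S4, S6, S7 are pairwise disjoint (S2={3,6}; S4={5,7,11}; S6={0,4,8}; S7={2,10}).
Every remaining set overlaps one of these, and no 5 of the listed sets are pairwise disjoint, so 4 is the maximum.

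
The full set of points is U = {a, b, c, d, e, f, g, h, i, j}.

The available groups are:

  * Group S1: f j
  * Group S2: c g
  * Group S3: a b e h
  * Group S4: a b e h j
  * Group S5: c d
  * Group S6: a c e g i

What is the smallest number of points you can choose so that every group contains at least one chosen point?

T = {c, h, j} meets every group (each contains at least one member of T), and |T| = 3.
The groups S1, S3, S5 are pairwise disjoint, so any hitting set needs a separate point for each — at least 3. Hence 3 is optimal.

3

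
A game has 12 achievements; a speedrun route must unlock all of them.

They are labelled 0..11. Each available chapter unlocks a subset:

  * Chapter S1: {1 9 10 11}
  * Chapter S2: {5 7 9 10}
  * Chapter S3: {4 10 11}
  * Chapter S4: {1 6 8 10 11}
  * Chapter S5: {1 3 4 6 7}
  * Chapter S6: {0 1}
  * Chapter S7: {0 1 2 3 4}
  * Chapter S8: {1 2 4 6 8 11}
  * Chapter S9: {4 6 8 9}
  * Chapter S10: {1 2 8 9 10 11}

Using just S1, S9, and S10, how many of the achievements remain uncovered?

4

Union of S1, S9, S10 = {1, 2, 4, 6, 8, 9, 10, 11}.
Not covered: 0, 3, 5, 7 — 4 achievements.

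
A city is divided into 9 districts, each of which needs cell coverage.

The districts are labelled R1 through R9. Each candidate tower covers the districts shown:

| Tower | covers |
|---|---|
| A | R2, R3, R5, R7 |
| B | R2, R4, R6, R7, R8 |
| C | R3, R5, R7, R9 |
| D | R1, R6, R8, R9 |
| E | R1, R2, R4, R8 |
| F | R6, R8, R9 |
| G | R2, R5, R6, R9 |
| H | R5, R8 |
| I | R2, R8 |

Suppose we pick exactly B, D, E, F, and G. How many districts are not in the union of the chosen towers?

1

Union of B, D, E, F, G = {R1, R2, R4, R5, R6, R7, R8, R9}.
Not covered: R3 — 1 district.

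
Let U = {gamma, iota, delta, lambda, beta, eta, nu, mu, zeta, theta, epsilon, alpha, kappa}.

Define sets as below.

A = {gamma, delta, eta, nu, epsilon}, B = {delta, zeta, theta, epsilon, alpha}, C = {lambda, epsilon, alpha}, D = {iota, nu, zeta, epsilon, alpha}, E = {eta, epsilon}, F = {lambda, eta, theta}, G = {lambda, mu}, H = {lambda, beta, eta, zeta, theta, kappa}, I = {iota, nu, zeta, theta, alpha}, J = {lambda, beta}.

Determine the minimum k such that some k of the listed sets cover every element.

4

A, G, H, and I cover everything between them: the union {gamma, iota, delta, lambda, beta, eta, nu, mu, zeta, theta, epsilon, alpha, kappa} is all of U.
Only G contains mu, so G is forced; the remaining 11 elements need at least 3 more sets (each remaining set adds at most 5) — so at least 4 sets are needed, and 4 is optimal.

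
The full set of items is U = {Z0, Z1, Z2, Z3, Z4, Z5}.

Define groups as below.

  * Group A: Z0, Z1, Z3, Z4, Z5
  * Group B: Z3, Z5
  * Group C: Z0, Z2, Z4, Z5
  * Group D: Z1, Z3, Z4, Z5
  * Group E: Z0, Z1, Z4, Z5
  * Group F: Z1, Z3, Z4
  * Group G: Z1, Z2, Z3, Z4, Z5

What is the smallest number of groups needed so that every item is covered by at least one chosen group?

Take {A, C}. Their union is {Z0, Z1, Z2, Z3, Z4, Z5}, which is all 6 items.
No single group has all 6 items (the largest, A, has 5), so 2 is optimal.

2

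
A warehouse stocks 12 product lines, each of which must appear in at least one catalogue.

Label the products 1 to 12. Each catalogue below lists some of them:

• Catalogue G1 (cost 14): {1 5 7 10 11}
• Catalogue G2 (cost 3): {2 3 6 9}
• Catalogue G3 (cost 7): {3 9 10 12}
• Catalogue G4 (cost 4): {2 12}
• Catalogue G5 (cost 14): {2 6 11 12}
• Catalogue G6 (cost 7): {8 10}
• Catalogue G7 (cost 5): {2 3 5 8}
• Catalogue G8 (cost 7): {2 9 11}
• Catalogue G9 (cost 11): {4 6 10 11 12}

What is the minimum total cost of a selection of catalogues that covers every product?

G1, G2, G7, G9 together cover every product (G1 ∪ G2 ∪ G7 ∪ G9 = {1, 2, 3, 4, 5, 6, 7, 8, 9, 10, 11, 12}); total cost 14 + 3 + 5 + 11 = 33.
No covering selection has total cost below 33.

33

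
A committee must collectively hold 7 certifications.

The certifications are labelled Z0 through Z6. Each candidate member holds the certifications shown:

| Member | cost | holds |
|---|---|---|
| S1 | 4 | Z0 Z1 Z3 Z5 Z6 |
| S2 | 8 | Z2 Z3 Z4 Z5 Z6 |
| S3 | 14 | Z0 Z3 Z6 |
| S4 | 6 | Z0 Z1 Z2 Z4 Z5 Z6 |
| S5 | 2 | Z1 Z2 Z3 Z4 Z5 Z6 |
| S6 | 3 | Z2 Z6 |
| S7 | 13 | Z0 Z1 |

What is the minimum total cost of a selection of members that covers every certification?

6

S1, S5 together cover every certification (S1 ∪ S5 = {Z0, Z1, Z2, Z3, Z4, Z5, Z6}); total cost 4 + 2 = 6.
No covering selection has total cost below 6.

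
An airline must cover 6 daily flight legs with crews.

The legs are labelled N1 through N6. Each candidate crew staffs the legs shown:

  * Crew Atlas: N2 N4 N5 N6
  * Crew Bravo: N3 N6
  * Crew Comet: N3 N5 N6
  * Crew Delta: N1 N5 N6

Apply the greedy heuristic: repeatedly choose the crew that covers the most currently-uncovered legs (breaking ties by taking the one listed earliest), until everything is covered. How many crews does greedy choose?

3

Greedy: pick Atlas (covers 4 new) → pick Bravo (covers 1 new) → pick Delta (covers 1 new). Total picks: 3.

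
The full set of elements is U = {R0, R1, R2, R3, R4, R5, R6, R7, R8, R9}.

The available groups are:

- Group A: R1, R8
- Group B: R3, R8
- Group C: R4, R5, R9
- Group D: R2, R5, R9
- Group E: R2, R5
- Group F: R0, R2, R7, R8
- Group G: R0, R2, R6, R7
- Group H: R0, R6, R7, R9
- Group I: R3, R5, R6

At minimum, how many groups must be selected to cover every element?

4

Take {A, B, C, G}. Their union is {R0, R1, R2, R3, R4, R5, R6, R7, R8, R9}, which is all 10 elements.
No 3 of the 9 groups cover everything (all 84 combinations miss at least one element), so 4 is optimal.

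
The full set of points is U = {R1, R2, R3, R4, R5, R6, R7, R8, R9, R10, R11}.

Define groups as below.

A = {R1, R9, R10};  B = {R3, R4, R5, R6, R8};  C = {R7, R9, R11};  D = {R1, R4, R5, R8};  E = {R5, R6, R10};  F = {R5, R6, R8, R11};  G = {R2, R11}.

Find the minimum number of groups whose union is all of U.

Take {A, B, C, G}. Their union is {R1, R2, R3, R4, R5, R6, R7, R8, R9, R10, R11}, which is all 11 points.
No 3 of the 7 groups cover everything (all 35 combinations miss at least one point), so 4 is optimal.

4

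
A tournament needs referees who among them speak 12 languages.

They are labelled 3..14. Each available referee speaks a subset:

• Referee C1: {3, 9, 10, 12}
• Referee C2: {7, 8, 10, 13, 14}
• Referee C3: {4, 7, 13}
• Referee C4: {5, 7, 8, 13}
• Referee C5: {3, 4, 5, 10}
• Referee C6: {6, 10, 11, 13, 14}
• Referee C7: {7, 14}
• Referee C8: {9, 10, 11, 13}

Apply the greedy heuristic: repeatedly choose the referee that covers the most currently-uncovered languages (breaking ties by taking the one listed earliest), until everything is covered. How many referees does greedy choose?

4

Greedy: pick C2 (covers 5 new) → pick C1 (covers 3 new) → pick C5 (covers 2 new) → pick C6 (covers 2 new). Total picks: 4.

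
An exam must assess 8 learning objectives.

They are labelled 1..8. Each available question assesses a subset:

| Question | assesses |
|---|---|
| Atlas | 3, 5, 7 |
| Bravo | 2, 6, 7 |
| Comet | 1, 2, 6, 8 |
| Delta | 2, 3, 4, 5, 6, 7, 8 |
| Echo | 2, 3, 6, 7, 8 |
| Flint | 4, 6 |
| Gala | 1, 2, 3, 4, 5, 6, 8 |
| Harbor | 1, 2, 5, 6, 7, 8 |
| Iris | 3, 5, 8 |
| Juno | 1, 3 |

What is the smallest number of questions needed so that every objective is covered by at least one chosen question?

Take {Atlas, Gala}. Their union is {1, 2, 3, 4, 5, 6, 7, 8}, which is all 8 objectives.
No single question has all 8 objectives (the largest, Delta, has 7), so 2 is optimal.

2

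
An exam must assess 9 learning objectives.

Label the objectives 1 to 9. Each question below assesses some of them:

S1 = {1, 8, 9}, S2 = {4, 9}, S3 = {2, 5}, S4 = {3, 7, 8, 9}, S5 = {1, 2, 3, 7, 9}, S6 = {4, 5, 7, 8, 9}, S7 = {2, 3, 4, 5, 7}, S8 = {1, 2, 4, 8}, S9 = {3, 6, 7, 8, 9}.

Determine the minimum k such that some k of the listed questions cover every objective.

3

Take {S3, S8, S9}. Their union is {1, 2, 3, 4, 5, 6, 7, 8, 9}, which is all 9 objectives.
Only S9 contains 6, so S9 is forced; the remaining 4 objectives need at least 2 more questions (each remaining question adds at most 3) — so at least 3 questions are needed, and 3 is optimal.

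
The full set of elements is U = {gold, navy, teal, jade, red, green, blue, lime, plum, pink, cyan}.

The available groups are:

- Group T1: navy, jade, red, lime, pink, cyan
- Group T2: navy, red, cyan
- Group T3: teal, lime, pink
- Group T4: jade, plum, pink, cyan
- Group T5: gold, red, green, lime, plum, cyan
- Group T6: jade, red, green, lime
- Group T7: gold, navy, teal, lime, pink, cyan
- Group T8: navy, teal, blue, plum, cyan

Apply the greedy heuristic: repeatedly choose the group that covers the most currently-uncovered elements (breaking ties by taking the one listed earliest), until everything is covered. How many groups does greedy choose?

Greedy: pick T1 (covers 6 new) → pick T5 (covers 3 new) → pick T8 (covers 2 new). Total picks: 3.

3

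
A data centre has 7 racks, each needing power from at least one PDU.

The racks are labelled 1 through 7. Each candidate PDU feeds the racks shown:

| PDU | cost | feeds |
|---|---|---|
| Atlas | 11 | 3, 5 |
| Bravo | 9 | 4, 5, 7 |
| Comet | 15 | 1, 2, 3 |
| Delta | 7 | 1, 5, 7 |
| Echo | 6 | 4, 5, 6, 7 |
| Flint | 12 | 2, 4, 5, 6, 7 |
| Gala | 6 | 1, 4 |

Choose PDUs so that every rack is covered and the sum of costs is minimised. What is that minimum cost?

Comet, Echo together cover every rack (Comet ∪ Echo = {1, 2, 3, 4, 5, 6, 7}); total cost 15 + 6 = 21.
No covering selection has total cost below 21.

21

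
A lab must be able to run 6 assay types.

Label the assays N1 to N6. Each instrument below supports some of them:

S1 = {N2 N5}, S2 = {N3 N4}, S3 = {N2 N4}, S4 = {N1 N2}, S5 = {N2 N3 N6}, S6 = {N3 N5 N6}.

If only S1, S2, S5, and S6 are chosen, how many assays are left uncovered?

Union of S1, S2, S5, S6 = {N2, N3, N4, N5, N6}.
Not covered: N1 — 1 assay.

1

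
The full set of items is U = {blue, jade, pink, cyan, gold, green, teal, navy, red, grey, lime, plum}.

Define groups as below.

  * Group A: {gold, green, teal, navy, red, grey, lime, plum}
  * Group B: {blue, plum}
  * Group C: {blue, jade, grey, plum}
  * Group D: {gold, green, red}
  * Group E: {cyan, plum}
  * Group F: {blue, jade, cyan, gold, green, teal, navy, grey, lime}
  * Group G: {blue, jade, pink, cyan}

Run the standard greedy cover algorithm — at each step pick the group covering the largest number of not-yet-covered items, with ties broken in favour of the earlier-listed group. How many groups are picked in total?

3

Greedy: pick F (covers 9 new) → pick A (covers 2 new) → pick G (covers 1 new). Total picks: 3.
(The true minimum cover uses only 2 groups, so greedy is not optimal here.)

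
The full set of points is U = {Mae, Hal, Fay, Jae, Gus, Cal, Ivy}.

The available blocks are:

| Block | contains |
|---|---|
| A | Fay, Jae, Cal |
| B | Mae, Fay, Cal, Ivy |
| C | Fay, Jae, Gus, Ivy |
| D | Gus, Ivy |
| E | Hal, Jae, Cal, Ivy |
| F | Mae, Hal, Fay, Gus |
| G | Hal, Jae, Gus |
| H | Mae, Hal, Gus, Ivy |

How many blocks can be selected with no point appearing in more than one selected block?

2

A, H are pairwise disjoint (A={Fay,Jae,Cal}; H={Mae,Hal,Gus,Ivy}).
Every remaining block overlaps one of these, and no 3 of the listed blocks are pairwise disjoint, so 2 is the maximum.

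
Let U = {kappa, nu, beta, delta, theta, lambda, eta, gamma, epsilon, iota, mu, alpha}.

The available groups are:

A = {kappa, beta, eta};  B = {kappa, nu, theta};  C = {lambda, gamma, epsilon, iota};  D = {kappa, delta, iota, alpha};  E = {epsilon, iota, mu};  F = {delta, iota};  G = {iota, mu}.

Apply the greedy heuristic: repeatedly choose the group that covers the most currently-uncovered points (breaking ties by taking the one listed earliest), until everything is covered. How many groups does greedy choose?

5

Greedy: pick C (covers 4 new) → pick A (covers 3 new) → pick B (covers 2 new) → pick D (covers 2 new) → pick E (covers 1 new). Total picks: 5.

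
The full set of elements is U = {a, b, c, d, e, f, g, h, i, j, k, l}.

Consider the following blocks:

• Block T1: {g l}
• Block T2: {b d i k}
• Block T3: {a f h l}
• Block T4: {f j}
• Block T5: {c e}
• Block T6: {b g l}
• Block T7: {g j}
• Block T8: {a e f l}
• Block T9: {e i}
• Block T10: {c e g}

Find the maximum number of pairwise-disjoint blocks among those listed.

T1, T2, T4, T5 are pairwise disjoint (T1={g,l}; T2={b,d,i,k}; T4={f,j}; T5={c,e}).
Every remaining block overlaps one of these, and no 5 of the listed blocks are pairwise disjoint, so 4 is the maximum.

4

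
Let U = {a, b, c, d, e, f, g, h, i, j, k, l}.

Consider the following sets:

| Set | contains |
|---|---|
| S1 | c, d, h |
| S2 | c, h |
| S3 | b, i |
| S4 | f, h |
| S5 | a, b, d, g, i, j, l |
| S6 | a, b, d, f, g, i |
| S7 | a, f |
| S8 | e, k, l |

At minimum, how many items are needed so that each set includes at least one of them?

4

T = {a, e, h, i} meets every set (each contains at least one member of T), and |T| = 4.
The sets S1, S3, S7, S8 are pairwise disjoint, so any hitting set needs a separate item for each — at least 4. Hence 4 is optimal.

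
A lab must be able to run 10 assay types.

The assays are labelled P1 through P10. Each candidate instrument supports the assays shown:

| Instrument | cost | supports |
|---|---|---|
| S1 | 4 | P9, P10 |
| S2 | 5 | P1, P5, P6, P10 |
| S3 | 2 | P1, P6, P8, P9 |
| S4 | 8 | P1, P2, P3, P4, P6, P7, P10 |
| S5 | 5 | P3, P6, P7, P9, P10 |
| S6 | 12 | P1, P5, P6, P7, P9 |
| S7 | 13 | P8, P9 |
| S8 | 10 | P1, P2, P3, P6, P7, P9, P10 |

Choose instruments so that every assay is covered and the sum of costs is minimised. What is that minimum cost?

S2, S3, S4 together cover every assay (S2 ∪ S3 ∪ S4 = {P1, P2, P3, P4, P5, P6, P7, P8, P9, P10}); total cost 5 + 2 + 8 = 15.
No covering selection has total cost below 15.

15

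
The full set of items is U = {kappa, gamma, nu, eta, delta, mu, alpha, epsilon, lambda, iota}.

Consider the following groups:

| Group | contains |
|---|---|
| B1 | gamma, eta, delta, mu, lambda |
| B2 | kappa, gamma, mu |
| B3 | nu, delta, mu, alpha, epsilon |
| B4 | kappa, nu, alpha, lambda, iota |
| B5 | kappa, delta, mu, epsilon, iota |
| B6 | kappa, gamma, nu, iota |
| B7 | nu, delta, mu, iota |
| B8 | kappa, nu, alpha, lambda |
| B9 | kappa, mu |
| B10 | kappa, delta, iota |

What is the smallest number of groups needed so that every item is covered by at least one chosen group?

B1 and B3 and B4 together: B1 ∪ B3 ∪ B4 = {kappa, gamma, nu, eta, delta, mu, alpha, epsilon, lambda, iota} — every item is covered.
Only B1 contains eta, so B1 is forced; the remaining 5 items need at least 2 more groups (each remaining group adds at most 4) — so at least 3 groups are needed, and 3 is optimal.

3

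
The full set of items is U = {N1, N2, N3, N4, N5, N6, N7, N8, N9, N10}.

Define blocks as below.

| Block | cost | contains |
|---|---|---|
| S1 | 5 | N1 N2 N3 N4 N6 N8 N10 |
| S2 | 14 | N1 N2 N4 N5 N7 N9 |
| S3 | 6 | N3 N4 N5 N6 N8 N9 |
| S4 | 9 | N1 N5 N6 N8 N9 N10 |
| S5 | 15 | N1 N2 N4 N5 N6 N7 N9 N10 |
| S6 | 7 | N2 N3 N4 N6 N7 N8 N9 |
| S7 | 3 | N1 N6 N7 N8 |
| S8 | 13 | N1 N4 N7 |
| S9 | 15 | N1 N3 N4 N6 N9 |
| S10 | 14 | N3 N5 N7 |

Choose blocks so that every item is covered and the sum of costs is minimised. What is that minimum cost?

S1, S3, S7 together cover every item (S1 ∪ S3 ∪ S7 = {N1, N2, N3, N4, N5, N6, N7, N8, N9, N10}); total cost 5 + 6 + 3 = 14.
No covering selection has total cost below 14.

14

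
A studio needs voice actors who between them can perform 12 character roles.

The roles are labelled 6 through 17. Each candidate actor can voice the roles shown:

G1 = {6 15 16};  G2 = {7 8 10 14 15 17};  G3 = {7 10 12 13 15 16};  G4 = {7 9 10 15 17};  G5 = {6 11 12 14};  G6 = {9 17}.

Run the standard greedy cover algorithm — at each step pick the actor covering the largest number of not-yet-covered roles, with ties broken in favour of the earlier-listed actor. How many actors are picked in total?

4

Greedy: pick G2 (covers 6 new) → pick G3 (covers 3 new) → pick G5 (covers 2 new) → pick G4 (covers 1 new). Total picks: 4.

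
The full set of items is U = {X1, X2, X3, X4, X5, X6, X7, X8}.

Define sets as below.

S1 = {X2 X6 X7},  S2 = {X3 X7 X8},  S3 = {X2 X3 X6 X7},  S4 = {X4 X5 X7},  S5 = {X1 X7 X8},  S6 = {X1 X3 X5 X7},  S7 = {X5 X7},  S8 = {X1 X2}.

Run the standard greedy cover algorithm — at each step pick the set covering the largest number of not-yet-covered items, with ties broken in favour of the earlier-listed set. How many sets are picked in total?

Greedy: pick S3 (covers 4 new) → pick S4 (covers 2 new) → pick S5 (covers 2 new). Total picks: 3.

3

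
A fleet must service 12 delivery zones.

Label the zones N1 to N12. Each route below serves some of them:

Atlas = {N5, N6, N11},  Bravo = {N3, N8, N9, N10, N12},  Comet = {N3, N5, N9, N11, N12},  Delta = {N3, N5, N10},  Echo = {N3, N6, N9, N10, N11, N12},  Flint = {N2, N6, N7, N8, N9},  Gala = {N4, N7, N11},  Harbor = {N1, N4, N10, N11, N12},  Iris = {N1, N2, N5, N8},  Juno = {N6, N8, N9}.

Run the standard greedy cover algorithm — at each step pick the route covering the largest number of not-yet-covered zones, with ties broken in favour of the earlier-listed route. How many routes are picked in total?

3

Greedy: pick Echo (covers 6 new) → pick Iris (covers 4 new) → pick Gala (covers 2 new). Total picks: 3.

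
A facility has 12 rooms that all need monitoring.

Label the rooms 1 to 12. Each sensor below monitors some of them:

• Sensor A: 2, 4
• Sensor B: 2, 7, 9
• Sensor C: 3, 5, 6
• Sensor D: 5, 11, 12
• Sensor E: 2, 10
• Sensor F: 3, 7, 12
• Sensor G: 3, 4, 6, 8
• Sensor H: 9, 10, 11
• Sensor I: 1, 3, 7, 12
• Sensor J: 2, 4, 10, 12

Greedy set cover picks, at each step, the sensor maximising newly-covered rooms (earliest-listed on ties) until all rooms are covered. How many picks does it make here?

5

Greedy: pick G (covers 4 new) → pick B (covers 3 new) → pick D (covers 3 new) → pick E (covers 1 new) → pick I (covers 1 new). Total picks: 5.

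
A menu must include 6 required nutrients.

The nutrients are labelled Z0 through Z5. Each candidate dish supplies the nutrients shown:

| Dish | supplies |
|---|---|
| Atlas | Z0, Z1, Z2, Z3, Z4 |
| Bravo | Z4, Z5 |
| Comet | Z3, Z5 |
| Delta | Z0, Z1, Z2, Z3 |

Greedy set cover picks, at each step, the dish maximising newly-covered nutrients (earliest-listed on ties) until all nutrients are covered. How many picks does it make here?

Greedy: pick Atlas (covers 5 new) → pick Bravo (covers 1 new). Total picks: 2.

2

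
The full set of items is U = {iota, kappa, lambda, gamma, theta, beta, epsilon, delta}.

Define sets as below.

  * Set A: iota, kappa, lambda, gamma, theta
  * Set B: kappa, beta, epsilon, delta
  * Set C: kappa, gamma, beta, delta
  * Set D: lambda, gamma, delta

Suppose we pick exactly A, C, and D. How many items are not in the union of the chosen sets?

Union of A, C, D = {iota, kappa, lambda, gamma, theta, beta, delta}.
Not covered: epsilon — 1 item.

1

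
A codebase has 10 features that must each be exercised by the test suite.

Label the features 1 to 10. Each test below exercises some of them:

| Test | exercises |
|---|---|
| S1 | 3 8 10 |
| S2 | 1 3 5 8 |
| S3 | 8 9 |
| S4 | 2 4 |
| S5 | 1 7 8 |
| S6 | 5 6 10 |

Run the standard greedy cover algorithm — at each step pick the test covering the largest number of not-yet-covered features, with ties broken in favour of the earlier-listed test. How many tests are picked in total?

5

Greedy: pick S2 (covers 4 new) → pick S4 (covers 2 new) → pick S6 (covers 2 new) → pick S3 (covers 1 new) → pick S5 (covers 1 new). Total picks: 5.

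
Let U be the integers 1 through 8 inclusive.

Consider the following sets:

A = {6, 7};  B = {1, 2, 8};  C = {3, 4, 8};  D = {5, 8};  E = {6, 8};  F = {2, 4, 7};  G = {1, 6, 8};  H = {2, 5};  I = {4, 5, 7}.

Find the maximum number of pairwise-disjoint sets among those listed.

A, C, H are pairwise disjoint (A={6,7}; C={3,4,8}; H={2,5}).
Every remaining set overlaps one of these, and no 4 of the listed sets are pairwise disjoint, so 3 is the maximum.

3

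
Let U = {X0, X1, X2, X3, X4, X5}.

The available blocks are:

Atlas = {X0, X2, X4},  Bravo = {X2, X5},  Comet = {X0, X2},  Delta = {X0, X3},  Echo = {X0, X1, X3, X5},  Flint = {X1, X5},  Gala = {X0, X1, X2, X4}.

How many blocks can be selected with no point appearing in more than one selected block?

2

Atlas, Flint are pairwise disjoint (Atlas={X0,X2,X4}; Flint={X1,X5}).
Every remaining block overlaps one of these, and no 3 of the listed blocks are pairwise disjoint, so 2 is the maximum.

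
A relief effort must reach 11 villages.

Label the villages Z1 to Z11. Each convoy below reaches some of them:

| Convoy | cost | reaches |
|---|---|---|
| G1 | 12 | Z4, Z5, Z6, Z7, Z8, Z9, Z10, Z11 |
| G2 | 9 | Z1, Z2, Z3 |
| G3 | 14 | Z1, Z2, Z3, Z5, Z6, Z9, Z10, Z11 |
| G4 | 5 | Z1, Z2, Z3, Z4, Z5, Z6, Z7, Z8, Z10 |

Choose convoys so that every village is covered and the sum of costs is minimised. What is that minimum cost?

17

G1, G4 together cover every village (G1 ∪ G4 = {Z1, Z2, Z3, Z4, Z5, Z6, Z7, Z8, Z9, Z10, Z11}); total cost 12 + 5 = 17.
No covering selection has total cost below 17.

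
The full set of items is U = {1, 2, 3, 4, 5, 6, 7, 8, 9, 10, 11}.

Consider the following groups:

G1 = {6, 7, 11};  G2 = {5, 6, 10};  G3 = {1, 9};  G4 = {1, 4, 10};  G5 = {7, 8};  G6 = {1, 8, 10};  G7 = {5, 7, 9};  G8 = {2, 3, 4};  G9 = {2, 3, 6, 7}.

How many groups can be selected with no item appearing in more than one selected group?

G2, G3, G5, G8 are pairwise disjoint (G2={5,6,10}; G3={1,9}; G5={7,8}; G8={2,3,4}).
Every remaining group overlaps one of these, and no 5 of the listed groups are pairwise disjoint, so 4 is the maximum.

4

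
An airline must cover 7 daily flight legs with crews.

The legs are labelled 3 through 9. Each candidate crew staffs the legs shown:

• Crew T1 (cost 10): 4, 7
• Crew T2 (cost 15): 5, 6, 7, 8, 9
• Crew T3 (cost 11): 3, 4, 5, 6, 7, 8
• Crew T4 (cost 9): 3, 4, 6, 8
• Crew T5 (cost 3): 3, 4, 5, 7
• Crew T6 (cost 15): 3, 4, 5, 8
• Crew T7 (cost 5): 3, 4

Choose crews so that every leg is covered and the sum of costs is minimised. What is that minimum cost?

18

T2, T5 together cover every leg (T2 ∪ T5 = {3, 4, 5, 6, 7, 8, 9}); total cost 15 + 3 = 18.
The greedy pick T5, T4, T2 costs 27; no covering selection beats 18.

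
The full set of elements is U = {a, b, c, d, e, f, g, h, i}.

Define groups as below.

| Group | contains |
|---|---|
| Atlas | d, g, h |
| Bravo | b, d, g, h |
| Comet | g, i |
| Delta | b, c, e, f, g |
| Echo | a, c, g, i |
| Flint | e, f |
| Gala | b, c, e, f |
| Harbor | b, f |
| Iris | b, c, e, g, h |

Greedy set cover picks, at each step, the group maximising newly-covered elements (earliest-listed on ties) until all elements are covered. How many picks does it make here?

3

Greedy: pick Delta (covers 5 new) → pick Atlas (covers 2 new) → pick Echo (covers 2 new). Total picks: 3.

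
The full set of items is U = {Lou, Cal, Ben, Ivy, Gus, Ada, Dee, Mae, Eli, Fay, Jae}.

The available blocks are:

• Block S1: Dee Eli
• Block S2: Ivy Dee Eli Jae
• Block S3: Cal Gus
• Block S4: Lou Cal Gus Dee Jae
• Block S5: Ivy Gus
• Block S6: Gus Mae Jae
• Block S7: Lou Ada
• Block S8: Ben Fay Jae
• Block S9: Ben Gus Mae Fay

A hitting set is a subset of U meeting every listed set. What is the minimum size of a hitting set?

Take H = {Ben, Gus, Ada, Eli}. Each listed block contains at least one of these, so H is a hitting set of size 4.
The blocks S1, S3, S7, S8 are pairwise disjoint, so any hitting set needs a separate item for each — at least 4. Hence 4 is optimal.

4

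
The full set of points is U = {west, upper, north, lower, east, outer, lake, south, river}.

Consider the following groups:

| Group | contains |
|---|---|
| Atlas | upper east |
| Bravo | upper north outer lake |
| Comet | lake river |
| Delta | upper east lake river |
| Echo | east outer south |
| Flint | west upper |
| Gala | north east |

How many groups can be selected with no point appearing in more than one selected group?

Comet, Flint, Gala are pairwise disjoint (Comet={lake,river}; Flint={west,upper}; Gala={north,east}).
Every remaining group overlaps one of these, and no 4 of the listed groups are pairwise disjoint, so 3 is the maximum.

3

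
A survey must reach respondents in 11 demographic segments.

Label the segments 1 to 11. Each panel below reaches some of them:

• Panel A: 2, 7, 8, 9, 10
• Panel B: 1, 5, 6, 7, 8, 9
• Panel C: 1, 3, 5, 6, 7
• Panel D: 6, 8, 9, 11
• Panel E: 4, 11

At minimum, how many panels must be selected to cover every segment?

Take {A, C, E}. Their union is {1, 2, 3, 4, 5, 6, 7, 8, 9, 10, 11}, which is all 11 segments.
Only A contains 2, so A is forced; the remaining 6 segments need at least 2 more panels (each remaining panel adds at most 4) — so at least 3 panels are needed, and 3 is optimal.

3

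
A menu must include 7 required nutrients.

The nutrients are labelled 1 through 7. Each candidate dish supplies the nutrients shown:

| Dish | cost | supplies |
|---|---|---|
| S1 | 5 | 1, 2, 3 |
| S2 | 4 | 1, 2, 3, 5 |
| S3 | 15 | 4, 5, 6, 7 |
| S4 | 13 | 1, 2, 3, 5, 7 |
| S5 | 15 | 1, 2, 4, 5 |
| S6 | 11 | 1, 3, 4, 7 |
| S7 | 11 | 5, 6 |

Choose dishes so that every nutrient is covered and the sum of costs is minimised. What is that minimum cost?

S2, S3 together cover every nutrient (S2 ∪ S3 = {1, 2, 3, 4, 5, 6, 7}); total cost 4 + 15 = 19.
No covering selection has total cost below 19.

19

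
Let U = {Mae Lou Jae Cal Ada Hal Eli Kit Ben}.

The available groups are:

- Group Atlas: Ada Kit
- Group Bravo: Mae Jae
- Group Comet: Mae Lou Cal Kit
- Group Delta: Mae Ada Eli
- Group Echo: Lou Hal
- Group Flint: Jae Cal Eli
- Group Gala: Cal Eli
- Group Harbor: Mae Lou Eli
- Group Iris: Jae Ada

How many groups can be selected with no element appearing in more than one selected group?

4

Atlas, Bravo, Echo, Gala are pairwise disjoint (Atlas={Ada,Kit}; Bravo={Mae,Jae}; Echo={Lou,Hal}; Gala={Cal,Eli}).
Every remaining group overlaps one of these, and no 5 of the listed groups are pairwise disjoint, so 4 is the maximum.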